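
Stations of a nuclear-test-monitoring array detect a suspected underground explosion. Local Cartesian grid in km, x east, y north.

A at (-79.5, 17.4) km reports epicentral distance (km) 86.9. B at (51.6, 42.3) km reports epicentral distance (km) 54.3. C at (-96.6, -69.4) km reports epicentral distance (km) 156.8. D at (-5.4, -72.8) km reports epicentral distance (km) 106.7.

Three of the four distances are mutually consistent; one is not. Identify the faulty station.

Solve using three stations at a time. Using A, B, C (subtract circle equations pairwise → linear system) gives (x, y) ≈ (-1.2, 55.0).
Distances from that point to each station vs reported:
  A: calculated 86.9 vs reported 86.9 → residual 0.0 km
  B: calculated 54.3 vs reported 54.3 → residual 0.0 km
  C: calculated 156.8 vs reported 156.8 → residual 0.0 km
  D: calculated 127.9 vs reported 106.7 → residual 21.2 km
A, B, C are mutually consistent (residuals ≈ 0); D is off by 21.2 km.

D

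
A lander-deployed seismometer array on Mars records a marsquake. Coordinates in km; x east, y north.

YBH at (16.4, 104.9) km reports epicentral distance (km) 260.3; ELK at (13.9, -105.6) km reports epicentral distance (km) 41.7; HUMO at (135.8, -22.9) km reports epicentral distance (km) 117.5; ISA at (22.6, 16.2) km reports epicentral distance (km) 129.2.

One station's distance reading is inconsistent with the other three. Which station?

Solve using three stations at a time. Using ELK, HUMO, ISA (subtract circle equations pairwise → linear system) gives (x, y) ≈ (55.5, -108.8).
Distances from that point to each station vs reported:
  YBH: calculated 217.2 vs reported 260.3 → residual 43.1 km
  ELK: calculated 41.8 vs reported 41.7 → residual 0.1 km
  HUMO: calculated 117.5 vs reported 117.5 → residual 0.0 km
  ISA: calculated 129.2 vs reported 129.2 → residual 0.0 km
ELK, HUMO, ISA are mutually consistent (residuals ≈ 0); YBH is off by 43.1 km.

YBH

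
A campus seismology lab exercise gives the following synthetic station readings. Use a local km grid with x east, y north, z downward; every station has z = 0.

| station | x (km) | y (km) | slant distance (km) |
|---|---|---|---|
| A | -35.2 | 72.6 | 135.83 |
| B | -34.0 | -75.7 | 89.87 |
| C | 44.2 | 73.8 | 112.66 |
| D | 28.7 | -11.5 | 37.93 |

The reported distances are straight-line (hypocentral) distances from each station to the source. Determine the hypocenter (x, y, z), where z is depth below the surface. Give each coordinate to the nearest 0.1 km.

(42.4, -35.9, 25.6)

Each station gives a sphere (x−x_i)² + (y−y_i)² + z² = d_i² (stations at z=0).
Subtracting the A sphere from B and C: z² cancels, leaving linear equations in x and y:
2.4 x − 296.6 y = 10749.86
158.8 x + 2.4 y = 6647.79
Solving: x ≈ 42.405, y ≈ -35.901 km (keep extra digits for the depth step; rounded: 42.4, -35.9).
Then from the A sphere: z² = 135.83² − (x + 35.2)² − (y − 72.6)² with x = 42.405, y = -35.901, so z ≈ 25.589 ≈ 25.6 km.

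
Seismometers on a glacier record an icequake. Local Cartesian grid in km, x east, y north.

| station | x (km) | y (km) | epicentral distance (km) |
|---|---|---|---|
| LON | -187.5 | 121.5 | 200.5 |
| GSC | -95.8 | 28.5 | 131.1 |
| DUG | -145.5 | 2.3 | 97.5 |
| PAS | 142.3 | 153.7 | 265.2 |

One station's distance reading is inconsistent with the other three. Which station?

GSC

Solve using three stations at a time. Using LON, DUG, PAS (subtract circle equations pairwise → linear system) gives (x, y) ≈ (-52.2, -26.6).
Distances from that point to each station vs reported:
  LON: calculated 200.6 vs reported 200.5 → residual 0.1 km
  GSC: calculated 70.2 vs reported 131.1 → residual 60.9 km
  DUG: calculated 97.6 vs reported 97.5 → residual 0.1 km
  PAS: calculated 265.2 vs reported 265.2 → residual 0.0 km
LON, DUG, PAS are mutually consistent (residuals ≈ 0); GSC is off by 60.9 km.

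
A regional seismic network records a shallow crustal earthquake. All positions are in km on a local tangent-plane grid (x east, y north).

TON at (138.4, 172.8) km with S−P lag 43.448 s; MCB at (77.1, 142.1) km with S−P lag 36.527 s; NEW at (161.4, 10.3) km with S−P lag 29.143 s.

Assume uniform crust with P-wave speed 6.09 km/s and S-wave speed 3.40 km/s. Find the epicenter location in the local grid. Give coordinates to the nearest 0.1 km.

x ≈ -19.9 km, y ≈ -121.8 km

Distance from S−P lag: d = Δt · v_P v_S / (v_P − v_S) = Δt · (6.09·3.40)/(6.09−3.40) ≈ 7.6974·Δt.
So d_TON = 334.44, d_MCB = 281.16, d_NEW = 224.33 km.
Circle about each station: (x − 138.4)² + (y − 172.8)² = 334.44²; (x − 77.1)² + (y − 142.1)² = 281.16²; (x − 161.4)² + (y − 10.3)² = 224.33².
Subtracting the TON equation from the MCB and NEW equations removes the quadratic terms:
-122.6 x − 61.4 y = 9921.59
46.0 x − 325.0 y = 38667.81
Solving the 2×2 system: x ≈ -19.9, y ≈ -121.8 km.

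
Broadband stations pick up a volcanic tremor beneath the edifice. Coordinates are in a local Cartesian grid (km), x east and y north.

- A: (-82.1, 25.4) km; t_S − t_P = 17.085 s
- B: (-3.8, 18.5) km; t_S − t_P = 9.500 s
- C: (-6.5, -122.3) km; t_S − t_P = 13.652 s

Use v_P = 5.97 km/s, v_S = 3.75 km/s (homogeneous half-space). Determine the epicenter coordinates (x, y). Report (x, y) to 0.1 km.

84.4 km east, -18.9 km north

Distance from S−P lag: d = Δt · v_P v_S / (v_P − v_S) = Δt · (5.97·3.75)/(5.97−3.75) ≈ 10.0845·Δt.
So d_A = 172.29, d_B = 95.80, d_C = 137.67 km.
Circle about each station: (x + 82.1)² + (y − 25.4)² = 172.29²; (x + 3.8)² + (y − 18.5)² = 95.80²; (x + 6.5)² + (y + 122.3)² = 137.67².
Subtracting pairs of circle equations eliminates x²+y² and gives linear equations (the radical axes):
156.6 x − 13.8 y = 13477.32
151.2 x − 295.4 y = 18344.79
Solving the 2×2 system: x ≈ 84.4, y ≈ -18.9 km.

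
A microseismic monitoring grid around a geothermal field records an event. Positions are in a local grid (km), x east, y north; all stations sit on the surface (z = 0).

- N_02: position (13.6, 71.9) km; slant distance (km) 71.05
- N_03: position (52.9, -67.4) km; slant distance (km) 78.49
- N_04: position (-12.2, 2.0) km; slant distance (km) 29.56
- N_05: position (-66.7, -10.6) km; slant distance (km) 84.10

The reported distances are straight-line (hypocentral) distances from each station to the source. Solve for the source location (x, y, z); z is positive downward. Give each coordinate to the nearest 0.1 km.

Each station gives a sphere (x−x_i)² + (y−y_i)² + z² = d_i² (stations at z=0).
Subtracting the N_02 sphere from N_03 and N_04: z² cancels, leaving linear equations in x and y:
78.6 x − 278.6 y = 874.02
-51.6 x − 139.8 y = -1027.42
Solving: x ≈ 16.103, y ≈ 1.406 km (keep extra digits for the depth step; rounded: 16.1, 1.4).
Then from the N_02 sphere: z² = 71.05² − (x − 13.6)² − (y − 71.9)² with x = 16.103, y = 1.406, so z ≈ 8.511 ≈ 8.5 km.

(16.1, 1.4, 8.5)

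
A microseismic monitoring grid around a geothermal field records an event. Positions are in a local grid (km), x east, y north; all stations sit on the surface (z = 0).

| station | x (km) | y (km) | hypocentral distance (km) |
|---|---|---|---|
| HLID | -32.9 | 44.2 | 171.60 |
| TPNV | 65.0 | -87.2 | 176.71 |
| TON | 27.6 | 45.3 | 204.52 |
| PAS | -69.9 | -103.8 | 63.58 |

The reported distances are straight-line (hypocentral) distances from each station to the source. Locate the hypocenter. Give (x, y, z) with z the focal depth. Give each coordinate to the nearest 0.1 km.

(-102.3, -102.9, 54.7)

Each station gives a sphere (x−x_i)² + (y−y_i)² + z² = d_i² (stations at z=0).
Subtracting the HLID sphere from TPNV and TON: z² cancels, leaving linear equations in x and y:
195.8 x − 262.8 y = 7012.93
121.0 x + 2.2 y = -12604.07
Solving: x ≈ -102.295, y ≈ -102.901 km (keep extra digits for the depth step; rounded: -102.3, -102.9).
Then from the HLID sphere: z² = 171.60² − (x + 32.9)² − (y − 44.2)² with x = -102.295, y = -102.901, so z ≈ 54.701 ≈ 54.7 km.
Check against PAS (with the unrounded solution): distance 63.58 ≈ 63.58 km. ✓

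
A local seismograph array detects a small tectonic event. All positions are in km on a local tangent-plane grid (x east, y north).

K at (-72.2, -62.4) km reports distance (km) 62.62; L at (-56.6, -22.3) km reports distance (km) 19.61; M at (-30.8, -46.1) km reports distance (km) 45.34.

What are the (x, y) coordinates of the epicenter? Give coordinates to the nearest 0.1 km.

x ≈ -48.6 km, y ≈ -4.4 km

Circle about each station: (x + 72.2)² + (y + 62.4)² = 62.62²; (x + 56.6)² + (y + 22.3)² = 19.61²; (x + 30.8)² + (y + 46.1)² = 45.34².
Subtracting the K equation from the L and M equations removes the quadratic terms:
31.2 x + 80.2 y = -1869.04
82.8 x + 32.6 y = -4167.20
Solving the 2×2 system: x ≈ -48.6, y ≈ -4.4 km.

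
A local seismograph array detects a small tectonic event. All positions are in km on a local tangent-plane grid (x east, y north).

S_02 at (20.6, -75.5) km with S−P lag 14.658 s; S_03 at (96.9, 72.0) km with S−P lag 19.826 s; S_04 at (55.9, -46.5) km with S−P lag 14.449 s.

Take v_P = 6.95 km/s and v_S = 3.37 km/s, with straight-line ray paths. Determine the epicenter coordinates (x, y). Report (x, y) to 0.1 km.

x ≈ -18.2 km, y ≈ 12.2 km

Distance from S−P lag: d = Δt · v_P v_S / (v_P − v_S) = Δt · (6.95·3.37)/(6.95−3.37) ≈ 6.5423·Δt.
So d_S_02 = 95.90, d_S_03 = 129.71, d_S_04 = 94.53 km.
Circle about each station: (x − 20.6)² + (y + 75.5)² = 95.90²; (x − 96.9)² + (y − 72.0)² = 129.71²; (x − 55.9)² + (y + 46.5)² = 94.53².
Subtracting the S_02 equation from the S_03 and S_04 equations removes the quadratic terms:
152.6 x + 295.0 y = 821.13
70.6 x + 58.0 y = -576.66
Solving the 2×2 system: x ≈ -18.2, y ≈ 12.2 km.
Check against S_02 (with the unrounded x, y): √((x − 20.6)²+(y + 75.5)²) = 95.88 ≈ 95.90 km. ✓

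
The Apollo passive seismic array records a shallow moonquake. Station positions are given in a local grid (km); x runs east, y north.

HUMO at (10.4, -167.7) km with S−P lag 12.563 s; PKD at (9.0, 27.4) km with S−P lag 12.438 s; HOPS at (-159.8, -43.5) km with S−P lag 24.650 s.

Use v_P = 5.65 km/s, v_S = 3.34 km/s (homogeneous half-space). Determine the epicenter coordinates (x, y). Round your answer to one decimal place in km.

Distance from S−P lag: d = Δt · v_P v_S / (v_P − v_S) = Δt · (5.65·3.34)/(5.65−3.34) ≈ 8.1693·Δt.
So d_HUMO = 102.63, d_PKD = 101.61, d_HOPS = 201.37 km.
Circle about each station: (x − 10.4)² + (y + 167.7)² = 102.63²; (x − 9.0)² + (y − 27.4)² = 101.61²; (x + 159.8)² + (y + 43.5)² = 201.37².
Subtracting pairs of circle equations eliminates x²+y² and gives linear equations (the radical axes):
-2.8 x + 390.2 y = -27191.37
-340.4 x + 248.4 y = -30820.12
Solving the 2×2 system: x ≈ 39.9, y ≈ -69.4 km.

(39.9, -69.4)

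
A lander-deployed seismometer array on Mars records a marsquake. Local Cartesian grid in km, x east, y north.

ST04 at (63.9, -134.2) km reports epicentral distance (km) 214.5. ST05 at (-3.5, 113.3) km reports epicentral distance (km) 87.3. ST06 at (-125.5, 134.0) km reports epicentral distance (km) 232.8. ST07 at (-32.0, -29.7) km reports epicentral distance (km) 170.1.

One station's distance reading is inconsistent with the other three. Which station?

Solve using three stations at a time. Using ST04, ST06, ST07 (subtract circle equations pairwise → linear system) gives (x, y) ≈ (100.6, 77.4).
Distances from that point to each station vs reported:
  ST04: calculated 214.8 vs reported 214.5 → residual 0.3 km
  ST05: calculated 110.1 vs reported 87.3 → residual 22.8 km
  ST06: calculated 233.0 vs reported 232.8 → residual 0.2 km
  ST07: calculated 170.4 vs reported 170.1 → residual 0.3 km
ST04, ST06, ST07 are mutually consistent (residuals ≈ 0); ST05 is off by 22.8 km.

ST05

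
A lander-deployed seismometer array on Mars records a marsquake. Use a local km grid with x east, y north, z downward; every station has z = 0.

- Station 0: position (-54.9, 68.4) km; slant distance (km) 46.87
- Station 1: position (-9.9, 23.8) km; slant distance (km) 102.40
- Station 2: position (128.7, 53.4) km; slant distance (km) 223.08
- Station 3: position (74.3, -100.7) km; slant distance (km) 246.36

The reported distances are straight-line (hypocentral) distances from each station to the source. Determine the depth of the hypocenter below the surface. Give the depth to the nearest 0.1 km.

z ≈ 27.5 km

Each station gives a sphere (x−x_i)² + (y−y_i)² + z² = d_i² (stations at z=0).
Subtracting the Station 0 sphere from Station 1 and Station 2: z² cancels, leaving linear equations in x and y:
90.0 x − 89.2 y = -15317.08
367.2 x − 30.0 y = -35845.21
Solving: x ≈ -91.098, y ≈ 79.801 km (keep extra digits for the depth step; rounded: -91.1, 79.8).
Then from the Station 0 sphere: z² = 46.87² − (x + 54.9)² − (y − 68.4)² with x = -91.098, y = 79.801, so z ≈ 27.505 ≈ 27.5 km.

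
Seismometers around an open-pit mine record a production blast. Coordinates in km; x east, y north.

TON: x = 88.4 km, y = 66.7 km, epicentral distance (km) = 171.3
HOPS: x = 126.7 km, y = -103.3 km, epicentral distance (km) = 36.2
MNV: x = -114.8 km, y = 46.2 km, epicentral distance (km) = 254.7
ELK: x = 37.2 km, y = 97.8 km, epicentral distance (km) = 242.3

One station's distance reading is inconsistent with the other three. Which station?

ELK

Solve using three stations at a time. Using TON, HOPS, MNV (subtract circle equations pairwise → linear system) gives (x, y) ≈ (90.5, -104.6).
Distances from that point to each station vs reported:
  TON: calculated 171.3 vs reported 171.3 → residual 0.0 km
  HOPS: calculated 36.3 vs reported 36.2 → residual 0.1 km
  MNV: calculated 254.7 vs reported 254.7 → residual 0.0 km
  ELK: calculated 209.3 vs reported 242.3 → residual 33.0 km
TON, HOPS, MNV are mutually consistent (residuals ≈ 0); ELK is off by 33.0 km.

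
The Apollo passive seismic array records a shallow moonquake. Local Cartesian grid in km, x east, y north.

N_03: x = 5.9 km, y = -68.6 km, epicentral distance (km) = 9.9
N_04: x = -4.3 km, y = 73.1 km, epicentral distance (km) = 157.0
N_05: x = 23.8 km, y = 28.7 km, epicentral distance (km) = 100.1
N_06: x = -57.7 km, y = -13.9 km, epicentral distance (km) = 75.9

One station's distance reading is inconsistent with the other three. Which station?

Solve using three stations at a time. Using N_03, N_05, N_06 (subtract circle equations pairwise → linear system) gives (x, y) ≈ (-3.9, -67.5).
Distances from that point to each station vs reported:
  N_03: calculated 9.9 vs reported 9.9 → residual 0.0 km
  N_04: calculated 140.6 vs reported 157.0 → residual 16.4 km
  N_05: calculated 100.1 vs reported 100.1 → residual 0.0 km
  N_06: calculated 75.9 vs reported 75.9 → residual 0.0 km
N_03, N_05, N_06 are mutually consistent (residuals ≈ 0); N_04 is off by 16.4 km.

N_04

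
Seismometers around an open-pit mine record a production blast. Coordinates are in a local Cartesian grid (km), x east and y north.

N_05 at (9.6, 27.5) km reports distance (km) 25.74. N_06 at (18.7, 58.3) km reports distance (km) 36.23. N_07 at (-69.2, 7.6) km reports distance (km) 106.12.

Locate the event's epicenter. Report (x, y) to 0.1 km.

Circle about each station: (x − 9.6)² + (y − 27.5)² = 25.74²; (x − 18.7)² + (y − 58.3)² = 36.23²; (x + 69.2)² + (y − 7.6)² = 106.12².
Subtracting pairs of circle equations eliminates x²+y² and gives linear equations (the radical axes):
18.2 x + 61.6 y = 2250.10
-157.6 x − 39.8 y = -6600.92
Solving the 2×2 system: x ≈ 35.3, y ≈ 26.1 km.
Check against N_05 (with the unrounded x, y): √((x − 9.6)²+(y − 27.5)²) = 25.73 ≈ 25.74 km. ✓

x ≈ 35.3 km, y ≈ 26.1 km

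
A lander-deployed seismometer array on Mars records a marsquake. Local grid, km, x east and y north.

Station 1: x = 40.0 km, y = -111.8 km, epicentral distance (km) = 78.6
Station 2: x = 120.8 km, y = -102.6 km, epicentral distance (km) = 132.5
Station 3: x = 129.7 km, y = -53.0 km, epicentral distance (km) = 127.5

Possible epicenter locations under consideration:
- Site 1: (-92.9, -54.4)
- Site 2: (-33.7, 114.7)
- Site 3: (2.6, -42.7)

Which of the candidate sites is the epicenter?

Site 3

For each candidate, compare |candidate − station| to the reported distance:
Site 1: residuals Station 1 66.2, Station 2 86.6, Station 3 95.1 → max 95.1 km
Site 2: residuals Station 1 159.6, Station 2 134.1, Station 3 106.6 → max 159.6 km
Site 3: residuals Station 1 0.0, Station 2 0.0, Station 3 0.0 → max 0.0 km
Only Site 3 has all residuals ≈ 0.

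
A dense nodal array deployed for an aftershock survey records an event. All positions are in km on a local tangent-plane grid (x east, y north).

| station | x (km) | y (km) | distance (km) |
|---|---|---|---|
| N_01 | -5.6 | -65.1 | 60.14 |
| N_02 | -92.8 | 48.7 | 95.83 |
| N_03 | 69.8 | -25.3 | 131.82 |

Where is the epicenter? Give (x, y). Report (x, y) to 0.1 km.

(-61.0, -41.7)

Circle about each station: (x + 5.6)² + (y + 65.1)² = 60.14²; (x + 92.8)² + (y − 48.7)² = 95.83²; (x − 69.8)² + (y + 25.3)² = 131.82².
Subtracting pairs of circle equations eliminates x²+y² and gives linear equations (the radical axes):
-174.4 x + 227.6 y = 1147.59
150.8 x + 79.6 y = -12516.93
Solving the 2×2 system: x ≈ -61.0, y ≈ -41.7 km.
Check against N_01 (with the unrounded x, y): √((x + 5.6)²+(y + 65.1)²) = 60.14 ≈ 60.14 km. ✓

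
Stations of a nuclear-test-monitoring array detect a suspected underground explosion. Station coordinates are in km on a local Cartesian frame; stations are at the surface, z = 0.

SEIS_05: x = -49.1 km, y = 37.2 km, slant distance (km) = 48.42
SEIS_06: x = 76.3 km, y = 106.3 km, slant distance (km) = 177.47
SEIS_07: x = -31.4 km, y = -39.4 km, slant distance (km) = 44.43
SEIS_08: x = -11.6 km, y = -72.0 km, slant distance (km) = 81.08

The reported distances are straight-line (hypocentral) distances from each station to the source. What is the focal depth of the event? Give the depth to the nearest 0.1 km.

Each station gives a sphere (x−x_i)² + (y−y_i)² + z² = d_i² (stations at z=0).
Subtracting the SEIS_05 sphere from SEIS_06 and SEIS_07: z² cancels, leaving linear equations in x and y:
250.8 x + 138.2 y = -15824.37
35.4 x − 153.2 y = -885.86
Solving: x ≈ -58.796, y ≈ -7.804 km (keep extra digits for the depth step; rounded: -58.8, -7.8).
Then from the SEIS_05 sphere: z² = 48.42² − (x + 49.1)² − (y − 37.2)² with x = -58.796, y = -7.804, so z ≈ 15.004 ≈ 15.0 km.

15.0 km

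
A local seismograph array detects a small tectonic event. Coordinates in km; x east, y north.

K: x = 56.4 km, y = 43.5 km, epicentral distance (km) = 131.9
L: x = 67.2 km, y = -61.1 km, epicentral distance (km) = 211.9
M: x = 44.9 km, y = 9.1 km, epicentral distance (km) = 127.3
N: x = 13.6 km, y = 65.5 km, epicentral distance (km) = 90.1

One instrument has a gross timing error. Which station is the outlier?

Solve using three stations at a time. Using K, M, N (subtract circle equations pairwise → linear system) gives (x, y) ≈ (-75.2, 51.0).
Distances from that point to each station vs reported:
  K: calculated 131.8 vs reported 131.9 → residual 0.1 km
  L: calculated 181.2 vs reported 211.9 → residual 30.7 km
  M: calculated 127.2 vs reported 127.3 → residual 0.1 km
  N: calculated 90.0 vs reported 90.1 → residual 0.1 km
K, M, N are mutually consistent (residuals ≈ 0); L is off by 30.7 km.

L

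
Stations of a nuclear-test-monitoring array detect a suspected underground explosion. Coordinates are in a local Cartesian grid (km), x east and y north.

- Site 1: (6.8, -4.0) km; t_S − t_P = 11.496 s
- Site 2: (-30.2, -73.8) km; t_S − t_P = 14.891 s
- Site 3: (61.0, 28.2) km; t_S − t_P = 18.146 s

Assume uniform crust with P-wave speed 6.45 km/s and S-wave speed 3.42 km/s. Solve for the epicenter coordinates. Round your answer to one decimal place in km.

(-71.1, 26.6)

Distance from S−P lag: d = Δt · v_P v_S / (v_P − v_S) = Δt · (6.45·3.42)/(6.45−3.42) ≈ 7.2802·Δt.
So d_Site 1 = 83.69, d_Site 2 = 108.41, d_Site 3 = 132.11 km.
Circle about each station: (x − 6.8)² + (y + 4.0)² = 83.69²; (x + 30.2)² + (y + 73.8)² = 108.41²; (x − 61.0)² + (y − 28.2)² = 132.11².
Subtracting the Site 1 equation from the Site 2 and Site 3 equations removes the quadratic terms:
-74.0 x − 139.6 y = 1547.53
108.4 x + 64.4 y = -5995.04
Solving the 2×2 system: x ≈ -71.1, y ≈ 26.6 km.
Check against Site 1 (with the unrounded x, y): √((x − 6.8)²+(y + 4.0)²) = 83.71 ≈ 83.69 km. ✓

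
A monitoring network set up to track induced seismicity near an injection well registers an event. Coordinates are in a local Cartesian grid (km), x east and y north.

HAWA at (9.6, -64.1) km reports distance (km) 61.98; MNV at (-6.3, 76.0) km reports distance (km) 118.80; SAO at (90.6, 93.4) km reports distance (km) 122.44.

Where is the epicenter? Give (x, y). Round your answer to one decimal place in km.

57.2 km east, -24.4 km north

Circle about each station: (x − 9.6)² + (y + 64.1)² = 61.98²; (x + 6.3)² + (y − 76.0)² = 118.80²; (x − 90.6)² + (y − 93.4)² = 122.44².
Subtracting the HAWA equation from the MNV and SAO equations removes the quadratic terms:
-31.8 x + 280.2 y = -8657.20
162.0 x + 315.0 y = 1580.92
Solving the 2×2 system: x ≈ 57.2, y ≈ -24.4 km.
Check against HAWA (with the unrounded x, y): √((x − 9.6)²+(y + 64.1)²) = 61.99 ≈ 61.98 km. ✓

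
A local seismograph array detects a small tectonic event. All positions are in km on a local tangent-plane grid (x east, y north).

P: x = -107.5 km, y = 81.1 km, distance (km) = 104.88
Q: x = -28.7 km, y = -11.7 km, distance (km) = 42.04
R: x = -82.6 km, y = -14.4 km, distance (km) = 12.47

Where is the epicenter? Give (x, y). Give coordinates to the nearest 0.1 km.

Circle about each station: (x + 107.5)² + (y − 81.1)² = 104.88²; (x + 28.7)² + (y + 11.7)² = 42.04²; (x + 82.6)² + (y + 14.4)² = 12.47².
Subtracting pairs of circle equations eliminates x²+y² and gives linear equations (the radical axes):
157.6 x − 185.6 y = -7940.43
49.8 x − 191.0 y = -259.03
Solving the 2×2 system: x ≈ -70.4, y ≈ -17.0 km.
Check against P (with the unrounded x, y): √((x + 107.5)²+(y − 81.1)²) = 104.88 ≈ 104.88 km. ✓

x ≈ -70.4 km, y ≈ -17.0 km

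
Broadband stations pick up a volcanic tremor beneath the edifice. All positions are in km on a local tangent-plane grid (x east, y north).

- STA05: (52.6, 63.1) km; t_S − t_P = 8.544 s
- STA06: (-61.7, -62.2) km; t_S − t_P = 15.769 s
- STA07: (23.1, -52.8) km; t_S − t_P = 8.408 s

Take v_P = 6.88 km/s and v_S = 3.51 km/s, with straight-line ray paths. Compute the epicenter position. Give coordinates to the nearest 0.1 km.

27.4 km east, 7.3 km north

Distance from S−P lag: d = Δt · v_P v_S / (v_P − v_S) = Δt · (6.88·3.51)/(6.88−3.51) ≈ 7.1658·Δt.
So d_STA05 = 61.22, d_STA06 = 113.00, d_STA07 = 60.25 km.
Circle about each station: (x − 52.6)² + (y − 63.1)² = 61.22²; (x + 61.7)² + (y + 62.2)² = 113.00²; (x − 23.1)² + (y + 52.8)² = 60.25².
Subtracting the STA05 equation from the STA06 and STA07 equations removes the quadratic terms:
-228.6 x − 250.6 y = -8093.75
-59.0 x − 231.8 y = -3309.09
Solving the 2×2 system: x ≈ 27.4, y ≈ 7.3 km.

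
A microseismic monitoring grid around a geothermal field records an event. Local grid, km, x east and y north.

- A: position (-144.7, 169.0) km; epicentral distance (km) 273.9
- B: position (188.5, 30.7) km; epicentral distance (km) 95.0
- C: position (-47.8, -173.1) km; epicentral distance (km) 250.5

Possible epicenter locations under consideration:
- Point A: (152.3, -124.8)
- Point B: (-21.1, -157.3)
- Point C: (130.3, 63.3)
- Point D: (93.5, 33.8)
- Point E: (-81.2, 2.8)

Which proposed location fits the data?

For each candidate, compare |candidate − station| to the reported distance:
Point A: residuals A 143.9, B 64.7, C 44.7 → max 143.9 km
Point B: residuals A 75.0, B 186.6, C 219.5 → max 219.5 km
Point C: residuals A 20.7, B 28.3, C 45.5 → max 45.5 km
Point D: residuals A 0.0, B 0.1, C 0.0 → max 0.1 km
Point E: residuals A 96.0, B 176.1, C 71.5 → max 176.1 km
Only Point D has all residuals ≈ 0.

Point D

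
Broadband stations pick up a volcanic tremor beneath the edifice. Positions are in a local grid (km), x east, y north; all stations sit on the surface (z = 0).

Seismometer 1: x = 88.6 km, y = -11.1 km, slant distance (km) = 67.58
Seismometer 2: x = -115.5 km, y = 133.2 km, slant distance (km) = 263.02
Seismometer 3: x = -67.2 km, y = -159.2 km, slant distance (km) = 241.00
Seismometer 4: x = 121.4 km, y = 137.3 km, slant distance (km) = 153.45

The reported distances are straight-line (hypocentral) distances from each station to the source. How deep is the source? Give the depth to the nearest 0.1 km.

Each station gives a sphere (x−x_i)² + (y−y_i)² + z² = d_i² (stations at z=0).
Subtracting the Seismometer 1 sphere from Seismometer 2 and Seismometer 3: z² cancels, leaving linear equations in x and y:
-408.2 x + 288.6 y = -41503.14
-311.6 x − 296.2 y = -31626.63
Solving: x ≈ 101.598, y ≈ -0.106 km (keep extra digits for the depth step; rounded: 101.6, -0.1).
Then from the Seismometer 1 sphere: z² = 67.58² − (x − 88.6)² − (y + 11.1)² with x = 101.598, y = -0.106, so z ≈ 65.401 ≈ 65.4 km.

depth ≈ 65.4 km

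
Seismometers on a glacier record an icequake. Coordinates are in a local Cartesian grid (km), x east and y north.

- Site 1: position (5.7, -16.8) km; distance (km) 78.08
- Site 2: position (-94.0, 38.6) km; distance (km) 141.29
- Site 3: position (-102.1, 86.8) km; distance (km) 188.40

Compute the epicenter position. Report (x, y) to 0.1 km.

Circle about each station: (x − 5.7)² + (y + 16.8)² = 78.08²; (x + 94.0)² + (y − 38.6)² = 141.29²; (x + 102.1)² + (y − 86.8)² = 188.40².
Subtracting the Site 1 equation from the Site 2 and Site 3 equations removes the quadratic terms:
-199.4 x + 110.8 y = -3855.15
-215.6 x + 207.2 y = -11754.15
Solving the 2×2 system: x ≈ -28.9, y ≈ -86.8 km.

(-28.9, -86.8)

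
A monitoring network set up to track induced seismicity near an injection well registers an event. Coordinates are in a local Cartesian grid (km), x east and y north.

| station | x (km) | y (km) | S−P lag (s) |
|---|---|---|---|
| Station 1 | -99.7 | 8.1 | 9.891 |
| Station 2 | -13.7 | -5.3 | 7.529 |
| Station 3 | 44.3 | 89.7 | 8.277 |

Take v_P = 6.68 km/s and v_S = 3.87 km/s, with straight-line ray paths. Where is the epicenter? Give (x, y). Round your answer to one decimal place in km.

(-26.9, 62.7)

Distance from S−P lag: d = Δt · v_P v_S / (v_P − v_S) = Δt · (6.68·3.87)/(6.68−3.87) ≈ 9.1999·Δt.
So d_Station 1 = 91.00, d_Station 2 = 69.27, d_Station 3 = 76.15 km.
Circle about each station: (x + 99.7)² + (y − 8.1)² = 91.00²; (x + 13.7)² + (y + 5.3)² = 69.27²; (x − 44.3)² + (y − 89.7)² = 76.15².
Subtracting the Station 1 equation from the Station 2 and Station 3 equations removes the quadratic terms:
172.0 x − 26.8 y = -6307.25
288.0 x + 163.2 y = 2485.06
Solving the 2×2 system: x ≈ -26.9, y ≈ 62.7 km.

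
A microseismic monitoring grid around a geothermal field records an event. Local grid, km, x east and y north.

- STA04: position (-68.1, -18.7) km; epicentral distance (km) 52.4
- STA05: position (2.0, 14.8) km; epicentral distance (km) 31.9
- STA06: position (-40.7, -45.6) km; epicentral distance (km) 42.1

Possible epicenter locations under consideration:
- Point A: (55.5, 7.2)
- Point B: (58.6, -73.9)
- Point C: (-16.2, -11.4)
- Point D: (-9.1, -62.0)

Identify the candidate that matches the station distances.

For each candidate, compare |candidate − station| to the reported distance:
Point A: residuals STA04 73.9, STA05 22.1, STA06 67.6 → max 73.9 km
Point B: residuals STA04 85.8, STA05 73.3, STA06 61.2 → max 85.8 km
Point C: residuals STA04 0.0, STA05 0.0, STA06 0.0 → max 0.0 km
Point D: residuals STA04 20.8, STA05 45.7, STA06 6.5 → max 45.7 km
Only Point C has all residuals ≈ 0.

Point C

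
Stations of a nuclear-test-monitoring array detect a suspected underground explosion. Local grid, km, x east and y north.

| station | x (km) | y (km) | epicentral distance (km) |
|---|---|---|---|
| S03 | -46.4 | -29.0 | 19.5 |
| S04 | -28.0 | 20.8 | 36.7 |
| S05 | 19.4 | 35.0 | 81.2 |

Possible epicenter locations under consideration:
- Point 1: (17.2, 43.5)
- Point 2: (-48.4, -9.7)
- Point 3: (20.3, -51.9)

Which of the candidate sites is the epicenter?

Point 2

For each candidate, compare |candidate − station| to the reported distance:
Point 1: residuals S03 76.9, S04 13.9, S05 72.4 → max 76.9 km
Point 2: residuals S03 0.1, S04 0.0, S05 0.0 → max 0.1 km
Point 3: residuals S03 51.0, S04 50.6, S05 5.7 → max 51.0 km
Only Point 2 has all residuals ≈ 0.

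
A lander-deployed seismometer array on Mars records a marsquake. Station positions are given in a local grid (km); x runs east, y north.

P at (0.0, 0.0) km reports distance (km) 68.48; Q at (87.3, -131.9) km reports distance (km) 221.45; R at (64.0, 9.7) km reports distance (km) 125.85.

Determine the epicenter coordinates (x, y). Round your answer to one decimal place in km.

Circle about each station: x² + y² = 68.48²; (x − 87.3)² + (y + 131.9)² = 221.45²; (x − 64.0)² + (y − 9.7)² = 125.85².
Subtracting pairs of circle equations eliminates x²+y² and gives linear equations (the radical axes):
174.6 x − 263.8 y = -19331.69
128.0 x + 19.4 y = -6958.62
Solving the 2×2 system: x ≈ -59.5, y ≈ 33.9 km.

x ≈ -59.5 km, y ≈ 33.9 km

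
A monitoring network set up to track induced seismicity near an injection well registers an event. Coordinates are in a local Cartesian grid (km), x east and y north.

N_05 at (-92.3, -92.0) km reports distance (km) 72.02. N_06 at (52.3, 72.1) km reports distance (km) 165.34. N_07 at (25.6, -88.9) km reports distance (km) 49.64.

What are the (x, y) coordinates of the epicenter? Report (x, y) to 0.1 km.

Circle about each station: (x + 92.3)² + (y + 92.0)² = 72.02²; (x − 52.3)² + (y − 72.1)² = 165.34²; (x − 25.6)² + (y + 88.9)² = 49.64².
Subtracting the N_05 equation from the N_06 and N_07 equations removes the quadratic terms:
289.2 x + 328.2 y = -31200.03
235.8 x + 6.2 y = -5701.97
Solving the 2×2 system: x ≈ -22.2, y ≈ -75.5 km.
Check against N_05 (with the unrounded x, y): √((x + 92.3)²+(y + 92.0)²) = 72.02 ≈ 72.02 km. ✓

x ≈ -22.2 km, y ≈ -75.5 km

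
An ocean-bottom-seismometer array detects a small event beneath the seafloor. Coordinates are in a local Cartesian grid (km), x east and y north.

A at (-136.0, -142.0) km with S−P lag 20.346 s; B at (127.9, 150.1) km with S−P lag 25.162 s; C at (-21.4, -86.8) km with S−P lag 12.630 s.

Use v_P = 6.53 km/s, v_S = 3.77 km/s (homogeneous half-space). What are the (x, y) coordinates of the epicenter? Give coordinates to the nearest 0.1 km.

x ≈ -55.4 km, y ≈ 20.6 km

Distance from S−P lag: d = Δt · v_P v_S / (v_P − v_S) = Δt · (6.53·3.77)/(6.53−3.77) ≈ 8.9196·Δt.
So d_A = 181.48, d_B = 224.44, d_C = 112.65 km.
Circle about each station: (x + 136.0)² + (y + 142.0)² = 181.48²; (x − 127.9)² + (y − 150.1)² = 224.44²; (x + 21.4)² + (y + 86.8)² = 112.65².
Subtracting pairs of circle equations eliminates x²+y² and gives linear equations (the radical axes):
527.8 x + 584.2 y = -17209.90
229.2 x + 110.4 y = -10422.83
Solving the 2×2 system: x ≈ -55.4, y ≈ 20.6 km.
Check against A (with the unrounded x, y): √((x + 136.0)²+(y + 142.0)²) = 181.47 ≈ 181.48 km. ✓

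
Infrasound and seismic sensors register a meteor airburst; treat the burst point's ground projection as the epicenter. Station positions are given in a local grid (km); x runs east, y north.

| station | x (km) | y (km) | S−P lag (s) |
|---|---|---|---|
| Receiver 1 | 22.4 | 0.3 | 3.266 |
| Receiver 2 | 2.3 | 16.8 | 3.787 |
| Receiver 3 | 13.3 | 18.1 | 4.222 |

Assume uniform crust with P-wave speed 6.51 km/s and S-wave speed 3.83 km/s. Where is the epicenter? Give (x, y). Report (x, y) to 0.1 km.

Distance from S−P lag: d = Δt · v_P v_S / (v_P − v_S) = Δt · (6.51·3.83)/(6.51−3.83) ≈ 9.3035·Δt.
So d_Receiver 1 = 30.39, d_Receiver 2 = 35.23, d_Receiver 3 = 39.28 km.
Circle about each station: (x − 22.4)² + (y − 0.3)² = 30.39²; (x − 2.3)² + (y − 16.8)² = 35.23²; (x − 13.3)² + (y − 18.1)² = 39.28².
Subtracting the Receiver 1 equation from the Receiver 2 and Receiver 3 equations removes the quadratic terms:
-40.2 x + 33.0 y = -531.92
-18.2 x + 35.6 y = -616.72
Solving the 2×2 system: x ≈ -1.7, y ≈ -18.2 km.
Check against Receiver 1 (with the unrounded x, y): √((x − 22.4)²+(y − 0.3)²) = 30.38 ≈ 30.39 km. ✓

(-1.7, -18.2)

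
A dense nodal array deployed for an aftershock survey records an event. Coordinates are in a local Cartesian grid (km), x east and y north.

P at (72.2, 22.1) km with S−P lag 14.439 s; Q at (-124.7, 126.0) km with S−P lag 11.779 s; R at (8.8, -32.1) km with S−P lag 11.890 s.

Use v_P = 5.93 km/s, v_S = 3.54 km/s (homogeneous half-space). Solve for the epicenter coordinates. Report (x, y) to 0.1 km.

-50.6 km east, 53.8 km north

Distance from S−P lag: d = Δt · v_P v_S / (v_P − v_S) = Δt · (5.93·3.54)/(5.93−3.54) ≈ 8.7833·Δt.
So d_P = 126.82, d_Q = 103.46, d_R = 104.43 km.
Circle about each station: (x − 72.2)² + (y − 22.1)² = 126.82²; (x + 124.7)² + (y − 126.0)² = 103.46²; (x − 8.8)² + (y + 32.1)² = 104.43².
Subtracting the P equation from the Q and R equations removes the quadratic terms:
-393.8 x + 207.8 y = 31104.18
-126.8 x − 108.4 y = 584.29
Solving the 2×2 system: x ≈ -50.6, y ≈ 53.8 km.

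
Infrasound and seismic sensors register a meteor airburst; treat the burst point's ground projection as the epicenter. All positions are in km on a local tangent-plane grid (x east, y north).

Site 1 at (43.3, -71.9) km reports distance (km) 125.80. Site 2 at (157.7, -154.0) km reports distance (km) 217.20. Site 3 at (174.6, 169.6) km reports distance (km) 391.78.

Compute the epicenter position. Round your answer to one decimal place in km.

Circle about each station: (x − 43.3)² + (y + 71.9)² = 125.80²; (x − 157.7)² + (y + 154.0)² = 217.20²; (x − 174.6)² + (y − 169.6)² = 391.78².
Subtracting the Site 1 equation from the Site 2 and Site 3 equations removes the quadratic terms:
228.8 x − 164.2 y = 10190.59
262.6 x + 483.0 y = -85461.11
Solving the 2×2 system: x ≈ -59.3, y ≈ -144.7 km.

(-59.3, -144.7)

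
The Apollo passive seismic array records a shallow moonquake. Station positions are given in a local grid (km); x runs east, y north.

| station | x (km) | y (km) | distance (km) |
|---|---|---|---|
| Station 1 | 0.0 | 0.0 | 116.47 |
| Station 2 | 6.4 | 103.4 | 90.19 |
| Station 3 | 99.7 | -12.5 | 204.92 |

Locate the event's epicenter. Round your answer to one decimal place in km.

(-81.5, 83.2)

Circle about each station: x² + y² = 116.47²; (x − 6.4)² + (y − 103.4)² = 90.19²; (x − 99.7)² + (y + 12.5)² = 204.92².
Subtracting pairs of circle equations eliminates x²+y² and gives linear equations (the radical axes):
12.8 x + 206.8 y = 16163.54
199.4 x − 25.0 y = -18330.61
Solving the 2×2 system: x ≈ -81.5, y ≈ 83.2 km.
Check against Station 1 (with the unrounded x, y): √(x²+y²) = 116.47 ≈ 116.47 km. ✓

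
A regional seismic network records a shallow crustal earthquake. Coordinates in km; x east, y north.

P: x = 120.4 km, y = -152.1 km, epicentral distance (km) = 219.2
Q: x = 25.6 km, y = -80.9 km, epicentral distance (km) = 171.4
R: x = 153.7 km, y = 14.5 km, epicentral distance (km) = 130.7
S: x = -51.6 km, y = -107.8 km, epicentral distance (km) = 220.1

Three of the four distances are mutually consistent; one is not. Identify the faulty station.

Solve using three stations at a time. Using Q, R, S (subtract circle equations pairwise → linear system) gives (x, y) ≈ (46.6, 89.1).
Distances from that point to each station vs reported:
  P: calculated 252.2 vs reported 219.2 → residual 33.0 km
  Q: calculated 171.3 vs reported 171.4 → residual 0.1 km
  R: calculated 130.5 vs reported 130.7 → residual 0.2 km
  S: calculated 220.0 vs reported 220.1 → residual 0.1 km
Q, R, S are mutually consistent (residuals ≈ 0); P is off by 33.0 km.

P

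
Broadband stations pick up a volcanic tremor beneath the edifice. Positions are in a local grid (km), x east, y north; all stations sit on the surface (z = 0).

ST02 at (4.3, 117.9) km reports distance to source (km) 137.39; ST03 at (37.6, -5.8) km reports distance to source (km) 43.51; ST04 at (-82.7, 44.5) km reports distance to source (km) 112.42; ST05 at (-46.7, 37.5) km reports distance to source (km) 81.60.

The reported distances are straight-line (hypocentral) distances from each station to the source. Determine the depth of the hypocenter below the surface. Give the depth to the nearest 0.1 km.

Each station gives a sphere (x−x_i)² + (y−y_i)² + z² = d_i² (stations at z=0).
Subtracting the ST02 sphere from ST03 and ST04: z² cancels, leaving linear equations in x and y:
66.6 x − 247.4 y = 4511.39
-174.0 x − 146.8 y = 1138.40
Solving: x ≈ 7.206, y ≈ -16.295 km (keep extra digits for the depth step; rounded: 7.2, -16.3).
Then from the ST02 sphere: z² = 137.39² − (x − 4.3)² − (y − 117.9)² with x = 7.206, y = -16.295, so z ≈ 29.313 ≈ 29.3 km.

depth ≈ 29.3 km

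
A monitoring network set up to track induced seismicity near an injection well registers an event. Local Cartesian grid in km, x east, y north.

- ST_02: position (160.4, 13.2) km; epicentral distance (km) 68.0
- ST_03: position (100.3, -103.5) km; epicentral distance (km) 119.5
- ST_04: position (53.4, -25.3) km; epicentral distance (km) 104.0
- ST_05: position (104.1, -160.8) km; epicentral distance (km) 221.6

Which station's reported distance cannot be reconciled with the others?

Solve using three stations at a time. Using ST_02, ST_04, ST_05 (subtract circle equations pairwise → linear system) gives (x, y) ≈ (111.8, 60.6).
Distances from that point to each station vs reported:
  ST_02: calculated 67.9 vs reported 68.0 → residual 0.1 km
  ST_03: calculated 164.5 vs reported 119.5 → residual 45.0 km
  ST_04: calculated 103.9 vs reported 104.0 → residual 0.1 km
  ST_05: calculated 221.6 vs reported 221.6 → residual 0.0 km
ST_02, ST_04, ST_05 are mutually consistent (residuals ≈ 0); ST_03 is off by 45.0 km.

ST_03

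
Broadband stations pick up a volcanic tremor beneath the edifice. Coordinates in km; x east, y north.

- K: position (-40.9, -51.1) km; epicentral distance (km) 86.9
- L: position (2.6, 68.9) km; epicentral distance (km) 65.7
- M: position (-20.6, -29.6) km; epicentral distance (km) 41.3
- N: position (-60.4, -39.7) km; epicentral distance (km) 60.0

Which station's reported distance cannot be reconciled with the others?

Solve using three stations at a time. Using L, M, N (subtract circle equations pairwise → linear system) gives (x, y) ≈ (-28.3, 10.9).
Distances from that point to each station vs reported:
  K: calculated 63.3 vs reported 86.9 → residual 23.6 km
  L: calculated 65.7 vs reported 65.7 → residual 0.0 km
  M: calculated 41.3 vs reported 41.3 → residual 0.0 km
  N: calculated 60.0 vs reported 60.0 → residual 0.0 km
L, M, N are mutually consistent (residuals ≈ 0); K is off by 23.6 km.

K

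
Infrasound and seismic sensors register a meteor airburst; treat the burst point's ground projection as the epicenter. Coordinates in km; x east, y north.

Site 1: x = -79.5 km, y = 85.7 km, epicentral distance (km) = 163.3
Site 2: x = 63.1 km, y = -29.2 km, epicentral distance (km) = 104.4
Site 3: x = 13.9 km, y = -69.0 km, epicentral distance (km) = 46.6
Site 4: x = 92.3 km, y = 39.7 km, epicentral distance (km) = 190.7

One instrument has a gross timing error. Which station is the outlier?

Solve using three stations at a time. Using Site 1, Site 2, Site 3 (subtract circle equations pairwise → linear system) gives (x, y) ≈ (-32.7, -70.8).
Distances from that point to each station vs reported:
  Site 1: calculated 163.3 vs reported 163.3 → residual 0.0 km
  Site 2: calculated 104.4 vs reported 104.4 → residual 0.0 km
  Site 3: calculated 46.6 vs reported 46.6 → residual 0.0 km
  Site 4: calculated 166.8 vs reported 190.7 → residual 23.9 km
Site 1, Site 2, Site 3 are mutually consistent (residuals ≈ 0); Site 4 is off by 23.9 km.

Site 4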